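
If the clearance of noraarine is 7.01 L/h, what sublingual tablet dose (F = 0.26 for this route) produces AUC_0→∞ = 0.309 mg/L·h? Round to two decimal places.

Dose = CL × AUC_0→∞ / F
     = 7.01 × 0.309 / 0.26 = 8.33112 mg

Dose = 8.33 mg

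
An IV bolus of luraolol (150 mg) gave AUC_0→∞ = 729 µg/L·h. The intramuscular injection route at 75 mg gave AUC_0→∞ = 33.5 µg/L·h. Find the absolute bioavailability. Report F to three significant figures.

F = 0.0919

F = (AUC_ev / D_ev) / (AUC_iv / D_iv)
  = (33.5/75) / (729/150)
  = 0.446667 / 4.86 = 0.0919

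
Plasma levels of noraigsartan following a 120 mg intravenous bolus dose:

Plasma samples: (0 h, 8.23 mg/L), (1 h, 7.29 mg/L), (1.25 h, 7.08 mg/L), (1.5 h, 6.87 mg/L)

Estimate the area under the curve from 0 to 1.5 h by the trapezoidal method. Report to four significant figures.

Trapezoidal AUC_0→1.5:
  [0→1]: (8.23+7.29)/2 × 1 = 7.76
  [1→1.25]: (7.29+7.08)/2 × 0.25 = 1.79625
  [1.25→1.5]: (7.08+6.87)/2 × 0.25 = 1.74375
  Sum = 11.3 mg/L·h

AUC = 11.30 mg/L·h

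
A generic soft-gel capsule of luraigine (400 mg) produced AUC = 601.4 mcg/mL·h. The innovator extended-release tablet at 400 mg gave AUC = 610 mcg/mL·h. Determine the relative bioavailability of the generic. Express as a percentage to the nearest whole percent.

F_rel = 99%

F_rel = (AUC_test/D_test) / (AUC_ref/D_ref)
      = (601.4/400) / (610/400)
      = 1.5035 / 1.525 = 0.9859 = 98.59%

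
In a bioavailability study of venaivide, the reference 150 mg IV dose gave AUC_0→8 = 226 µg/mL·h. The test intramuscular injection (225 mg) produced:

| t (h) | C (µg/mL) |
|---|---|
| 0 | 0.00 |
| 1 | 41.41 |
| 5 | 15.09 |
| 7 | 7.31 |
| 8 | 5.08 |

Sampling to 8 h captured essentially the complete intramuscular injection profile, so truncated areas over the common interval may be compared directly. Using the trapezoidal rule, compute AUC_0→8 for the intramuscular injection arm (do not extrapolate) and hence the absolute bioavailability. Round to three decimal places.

Trapezoidal AUC_0→8 (intramuscular injection):
  [0→1]: (0.00+41.41)/2 × 1 = 20.705
  [1→5]: (41.41+15.09)/2 × 4 = 113.0
  [5→7]: (15.09+7.31)/2 × 2 = 22.4
  [7→8]: (7.31+5.08)/2 × 1 = 6.195
  Sum = 162.3 µg/mL·h
F = (AUC_ev/D_ev)/(AUC_iv/D_iv) = (162.3/225)/(226/150) = 0.721333/1.50667 = 0.4788

F = 0.479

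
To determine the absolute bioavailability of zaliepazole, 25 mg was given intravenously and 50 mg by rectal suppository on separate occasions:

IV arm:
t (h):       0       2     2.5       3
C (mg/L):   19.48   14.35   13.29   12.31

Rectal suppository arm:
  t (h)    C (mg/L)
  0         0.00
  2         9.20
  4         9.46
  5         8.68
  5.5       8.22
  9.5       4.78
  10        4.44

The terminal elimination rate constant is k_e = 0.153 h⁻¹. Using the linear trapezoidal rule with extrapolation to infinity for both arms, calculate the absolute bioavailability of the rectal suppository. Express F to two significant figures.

Trapezoidal AUC_0→3 (IV):
  [0→2]: (19.48+14.35)/2 × 2 = 33.83
  [2→2.5]: (14.35+13.29)/2 × 0.5 = 6.91
  [2.5→3]: (13.29+12.31)/2 × 0.5 = 6.4
  Sum = 47.14 mg/L·h
IV tail: 12.31/0.153 = 80.458; AUC_iv,0→∞ = 47.14 + 80.458 = 127.598 mg/L·h
Trapezoidal AUC_0→10 (rectal suppository):
  [0→2]: (0.00+9.20)/2 × 2 = 9.2
  [2→4]: (9.20+9.46)/2 × 2 = 18.66
  [4→5]: (9.46+8.68)/2 × 1 = 9.07
  [5→5.5]: (8.68+8.22)/2 × 0.5 = 4.225
  [5.5→9.5]: (8.22+4.78)/2 × 4 = 26.0
  [9.5→10]: (4.78+4.44)/2 × 0.5 = 2.305
  Sum = 69.46 mg/L·h
rectal suppository tail: 4.44/0.153 = 29.020; AUC_ev,0→∞ = 69.46 + 29.020 = 98.48 mg/L·h
F = (AUC_ev/D_ev)/(AUC_iv/D_iv) = (98.48/50)/(127.598/25) = 1.9696/5.10392 = 0.3859

F = 0.39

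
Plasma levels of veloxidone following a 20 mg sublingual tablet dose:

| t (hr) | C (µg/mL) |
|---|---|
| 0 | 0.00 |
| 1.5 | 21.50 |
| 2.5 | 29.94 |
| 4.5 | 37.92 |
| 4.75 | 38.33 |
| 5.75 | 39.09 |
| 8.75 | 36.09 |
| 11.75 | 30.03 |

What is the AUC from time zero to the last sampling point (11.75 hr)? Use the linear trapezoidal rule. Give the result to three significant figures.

Trapezoidal AUC_0→11.75:
  [0→1.5]: (0.00+21.50)/2 × 1.5 = 16.125
  [1.5→2.5]: (21.50+29.94)/2 × 1 = 25.72
  [2.5→4.5]: (29.94+37.92)/2 × 2 = 67.86
  [4.5→4.75]: (37.92+38.33)/2 × 0.25 = 9.53125
  [4.75→5.75]: (38.33+39.09)/2 × 1 = 38.71
  [5.75→8.75]: (39.09+36.09)/2 × 3 = 112.77
  [8.75→11.75]: (36.09+30.03)/2 × 3 = 99.18
  Sum = 369.89625 µg/mL·hr

AUC = 370 µg/mL·hr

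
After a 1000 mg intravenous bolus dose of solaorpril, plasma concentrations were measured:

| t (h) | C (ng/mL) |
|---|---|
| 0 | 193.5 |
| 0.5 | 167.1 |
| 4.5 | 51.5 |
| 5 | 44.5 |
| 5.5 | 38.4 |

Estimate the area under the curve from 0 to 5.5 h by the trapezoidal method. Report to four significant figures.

Trapezoidal AUC_0→5.5:
  [0→0.5]: (193.5+167.1)/2 × 0.5 = 90.15
  [0.5→4.5]: (167.1+51.5)/2 × 4 = 437.2
  [4.5→5]: (51.5+44.5)/2 × 0.5 = 24.0
  [5→5.5]: (44.5+38.4)/2 × 0.5 = 20.725
  Sum = 572.075 ng/mL·h

AUC = 572.1 ng/mL·h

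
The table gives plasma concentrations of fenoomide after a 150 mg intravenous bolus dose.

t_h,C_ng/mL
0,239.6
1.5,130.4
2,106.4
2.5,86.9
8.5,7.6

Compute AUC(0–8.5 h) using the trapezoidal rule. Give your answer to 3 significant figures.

AUC = 669 ng/mL·h

Trapezoidal AUC_0→8.5:
  [0→1.5]: (239.6+130.4)/2 × 1.5 = 277.5
  [1.5→2]: (130.4+106.4)/2 × 0.5 = 59.2
  [2→2.5]: (106.4+86.9)/2 × 0.5 = 48.325
  [2.5→8.5]: (86.9+7.6)/2 × 6 = 283.5
  Sum = 668.525 ng/mL·h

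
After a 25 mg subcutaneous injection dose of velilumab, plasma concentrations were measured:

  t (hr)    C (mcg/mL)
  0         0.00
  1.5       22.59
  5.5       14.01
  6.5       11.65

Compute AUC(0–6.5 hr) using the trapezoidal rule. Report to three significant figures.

AUC = 103 mcg/mL·hr

Trapezoidal AUC_0→6.5:
  [0→1.5]: (0.00+22.59)/2 × 1.5 = 16.9425
  [1.5→5.5]: (22.59+14.01)/2 × 4 = 73.2
  [5.5→6.5]: (14.01+11.65)/2 × 1 = 12.83
  Sum = 102.9725 mcg/mL·hr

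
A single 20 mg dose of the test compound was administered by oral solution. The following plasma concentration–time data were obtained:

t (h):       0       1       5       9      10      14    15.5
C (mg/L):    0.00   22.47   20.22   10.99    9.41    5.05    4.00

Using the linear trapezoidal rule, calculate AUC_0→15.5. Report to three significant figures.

Trapezoidal AUC_0→15.5:
  [0→1]: (0.00+22.47)/2 × 1 = 11.235
  [1→5]: (22.47+20.22)/2 × 4 = 85.38
  [5→9]: (20.22+10.99)/2 × 4 = 62.42
  [9→10]: (10.99+9.41)/2 × 1 = 10.2
  [10→14]: (9.41+5.05)/2 × 4 = 28.92
  [14→15.5]: (5.05+4.00)/2 × 1.5 = 6.7875
  Sum = 204.9425 mg/L·h

AUC = 205 mg/L·h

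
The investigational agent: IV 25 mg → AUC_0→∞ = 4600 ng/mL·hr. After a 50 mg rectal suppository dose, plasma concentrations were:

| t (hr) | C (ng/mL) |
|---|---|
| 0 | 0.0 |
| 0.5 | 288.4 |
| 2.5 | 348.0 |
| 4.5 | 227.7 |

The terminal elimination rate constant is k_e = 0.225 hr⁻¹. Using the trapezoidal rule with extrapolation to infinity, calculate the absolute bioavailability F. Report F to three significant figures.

Trapezoidal AUC_0→4.5 (rectal suppository):
  [0→0.5]: (0.0+288.4)/2 × 0.5 = 72.1
  [0.5→2.5]: (288.4+348.0)/2 × 2 = 636.4
  [2.5→4.5]: (348.0+227.7)/2 × 2 = 575.7
  Sum = 1284.2 ng/mL·hr
Tail: C_last/k_e = 227.7/0.225 = 1012.000
AUC_0→∞ (rectal suppository) = 1284.2 + 1012.000 = 2296.2 ng/mL·hr
F = (AUC_ev/D_ev)/(AUC_iv/D_iv) = (2296.2/50)/(4600/25) = 45.924/184 = 0.2496

F = 0.250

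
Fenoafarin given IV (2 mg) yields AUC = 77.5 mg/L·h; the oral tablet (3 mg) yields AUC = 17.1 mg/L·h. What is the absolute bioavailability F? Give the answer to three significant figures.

F = 0.147

F = (AUC_ev / D_ev) / (AUC_iv / D_iv)
  = (17.1/3) / (77.5/2)
  = 5.7 / 38.75 = 0.1471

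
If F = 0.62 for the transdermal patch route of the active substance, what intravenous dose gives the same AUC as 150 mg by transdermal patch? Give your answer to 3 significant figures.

D_iv = 93.0 mg

Systemic exposure from an extravascular dose = F × D_ev, so the equivalent IV dose is F × D_ev.
D_iv = F × D_ev = 0.62 × 150 = 93 mg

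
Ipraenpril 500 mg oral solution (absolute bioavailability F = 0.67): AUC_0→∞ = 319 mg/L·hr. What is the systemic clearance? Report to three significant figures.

CL = 1.05 L/hr

CL = F × Dose / AUC_0→∞
   = 0.67 × 500 / 319 = 1.05016 L/hr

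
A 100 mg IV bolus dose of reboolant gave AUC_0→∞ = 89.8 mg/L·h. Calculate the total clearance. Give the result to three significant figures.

CL = Dose_iv / AUC_0→∞
   = 100 / 89.8 = 1.11359 L/h

CL = 1.11 L/h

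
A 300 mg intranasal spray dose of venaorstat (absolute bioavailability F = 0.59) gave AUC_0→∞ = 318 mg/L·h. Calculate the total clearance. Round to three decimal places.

CL = 0.557 L/h

CL = F × Dose / AUC_0→∞
   = 0.59 × 300 / 318 = 0.556604 L/h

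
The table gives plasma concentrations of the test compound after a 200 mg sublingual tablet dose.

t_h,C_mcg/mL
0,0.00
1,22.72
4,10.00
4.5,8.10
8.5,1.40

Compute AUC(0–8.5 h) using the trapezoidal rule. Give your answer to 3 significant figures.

Trapezoidal AUC_0→8.5:
  [0→1]: (0.00+22.72)/2 × 1 = 11.36
  [1→4]: (22.72+10.00)/2 × 3 = 49.08
  [4→4.5]: (10.00+8.10)/2 × 0.5 = 4.525
  [4.5→8.5]: (8.10+1.40)/2 × 4 = 19.0
  Sum = 83.965 mcg/mL·h

AUC = 84.0 mcg/mL·h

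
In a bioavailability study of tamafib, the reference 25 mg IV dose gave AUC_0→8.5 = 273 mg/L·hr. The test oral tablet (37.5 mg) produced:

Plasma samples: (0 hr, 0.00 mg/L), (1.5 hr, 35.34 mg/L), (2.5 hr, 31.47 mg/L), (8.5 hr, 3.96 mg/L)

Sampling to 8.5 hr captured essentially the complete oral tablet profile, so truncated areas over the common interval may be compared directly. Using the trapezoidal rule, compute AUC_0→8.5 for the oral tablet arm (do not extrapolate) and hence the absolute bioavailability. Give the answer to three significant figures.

F = 0.406

Trapezoidal AUC_0→8.5 (oral tablet):
  [0→1.5]: (0.00+35.34)/2 × 1.5 = 26.505
  [1.5→2.5]: (35.34+31.47)/2 × 1 = 33.405
  [2.5→8.5]: (31.47+3.96)/2 × 6 = 106.29
  Sum = 166.2 mg/L·hr
F = (AUC_ev/D_ev)/(AUC_iv/D_iv) = (166.2/37.5)/(273/25) = 4.432/10.92 = 0.4059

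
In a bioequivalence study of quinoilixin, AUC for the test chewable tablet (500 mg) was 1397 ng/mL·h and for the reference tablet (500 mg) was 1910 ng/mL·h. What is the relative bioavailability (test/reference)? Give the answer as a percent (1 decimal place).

F_rel = 73.1%

F_rel = (AUC_test/D_test) / (AUC_ref/D_ref)
      = (1397/500) / (1910/500)
      = 2.794 / 3.82 = 0.7314 = 73.14%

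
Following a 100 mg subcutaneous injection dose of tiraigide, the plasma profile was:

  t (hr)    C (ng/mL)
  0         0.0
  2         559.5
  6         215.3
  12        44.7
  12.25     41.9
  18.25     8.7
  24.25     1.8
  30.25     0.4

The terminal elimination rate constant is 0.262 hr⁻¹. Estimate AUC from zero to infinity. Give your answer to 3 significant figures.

Trapezoidal AUC_0→30.25:
  [0→2]: (0.0+559.5)/2 × 2 = 559.5
  [2→6]: (559.5+215.3)/2 × 4 = 1549.6
  [6→12]: (215.3+44.7)/2 × 6 = 780.0
  [12→12.25]: (44.7+41.9)/2 × 0.25 = 10.825
  [12.25→18.25]: (41.9+8.7)/2 × 6 = 151.8
  [18.25→24.25]: (8.7+1.8)/2 × 6 = 31.5
  [24.25→30.25]: (1.8+0.4)/2 × 6 = 6.6
  Sum = 3089.825 ng/mL·hr
Extrapolated tail: C_last / k_e = 0.4 / 0.262 = 1.527
AUC_0→∞ = 3089.825 + 1.527 = 3091.352 ng/mL·hr

AUC = 3090 ng/mL·hr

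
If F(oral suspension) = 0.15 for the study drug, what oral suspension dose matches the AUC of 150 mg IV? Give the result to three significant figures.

D_oral = 1000 mg

For equal systemic exposure: F × D_ev = D_iv
D_ev = D_iv / F = 150 / 0.15 = 1000 mg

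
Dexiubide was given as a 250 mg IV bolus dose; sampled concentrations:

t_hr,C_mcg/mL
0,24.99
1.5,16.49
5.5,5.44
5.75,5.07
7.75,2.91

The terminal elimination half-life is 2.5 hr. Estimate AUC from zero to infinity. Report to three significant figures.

Trapezoidal AUC_0→7.75:
  [0→1.5]: (24.99+16.49)/2 × 1.5 = 31.11
  [1.5→5.5]: (16.49+5.44)/2 × 4 = 43.86
  [5.5→5.75]: (5.44+5.07)/2 × 0.25 = 1.31375
  [5.75→7.75]: (5.07+2.91)/2 × 2 = 7.98
  Sum = 84.26375 mcg/mL·hr
k_e = ln2 / t½ = 0.693147 / 2.5 = 0.2773 hr^-1
Extrapolated tail: C_last / k_e = 2.91 / 0.2773 = 10.494
AUC_0→∞ = 84.26375 + 10.494 = 94.75775 mcg/mL·hr

AUC = 94.8 mcg/mL·hr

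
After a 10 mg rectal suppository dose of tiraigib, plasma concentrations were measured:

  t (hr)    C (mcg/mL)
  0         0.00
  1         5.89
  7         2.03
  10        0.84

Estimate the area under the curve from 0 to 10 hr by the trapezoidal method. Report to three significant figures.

Trapezoidal AUC_0→10:
  [0→1]: (0.00+5.89)/2 × 1 = 2.945
  [1→7]: (5.89+2.03)/2 × 6 = 23.76
  [7→10]: (2.03+0.84)/2 × 3 = 4.305
  Sum = 31.01 mcg/mL·hr

AUC = 31.0 mcg/mL·hr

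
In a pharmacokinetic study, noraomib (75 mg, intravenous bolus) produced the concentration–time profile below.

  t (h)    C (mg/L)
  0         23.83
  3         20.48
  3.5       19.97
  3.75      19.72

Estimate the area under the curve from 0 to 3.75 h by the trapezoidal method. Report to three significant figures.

Trapezoidal AUC_0→3.75:
  [0→3]: (23.83+20.48)/2 × 3 = 66.465
  [3→3.5]: (20.48+19.97)/2 × 0.5 = 10.1125
  [3.5→3.75]: (19.97+19.72)/2 × 0.25 = 4.96125
  Sum = 81.53875 mg/L·h

AUC = 81.5 mg/L·h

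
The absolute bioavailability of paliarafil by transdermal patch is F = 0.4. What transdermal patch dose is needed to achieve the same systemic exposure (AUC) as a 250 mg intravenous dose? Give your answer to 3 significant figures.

For equal systemic exposure: F × D_ev = D_iv
D_ev = D_iv / F = 250 / 0.4 = 625 mg

D_transdermal = 625 mg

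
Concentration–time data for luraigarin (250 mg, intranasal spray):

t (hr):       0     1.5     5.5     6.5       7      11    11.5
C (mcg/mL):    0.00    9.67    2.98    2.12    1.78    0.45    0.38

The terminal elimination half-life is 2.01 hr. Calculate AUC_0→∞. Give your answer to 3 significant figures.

AUC = 41.8 mcg/mL·hr

Trapezoidal AUC_0→11.5:
  [0→1.5]: (0.00+9.67)/2 × 1.5 = 7.2525
  [1.5→5.5]: (9.67+2.98)/2 × 4 = 25.3
  [5.5→6.5]: (2.98+2.12)/2 × 1 = 2.55
  [6.5→7]: (2.12+1.78)/2 × 0.5 = 0.975
  [7→11]: (1.78+0.45)/2 × 4 = 4.46
  [11→11.5]: (0.45+0.38)/2 × 0.5 = 0.2075
  Sum = 40.745 mcg/mL·hr
k_e = ln2 / t½ = 0.693147 / 2.01 = 0.3448 hr^-1
Extrapolated tail: C_last / k_e = 0.38 / 0.3448 = 1.102
AUC_0→∞ = 40.745 + 1.102 = 41.847 mcg/mL·hr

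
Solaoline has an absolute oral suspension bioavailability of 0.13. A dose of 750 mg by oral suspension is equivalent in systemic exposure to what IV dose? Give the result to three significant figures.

D_iv = 97.5 mg

Systemic exposure from an extravascular dose = F × D_ev, so the equivalent IV dose is F × D_ev.
D_iv = F × D_ev = 0.13 × 750 = 97.5 mg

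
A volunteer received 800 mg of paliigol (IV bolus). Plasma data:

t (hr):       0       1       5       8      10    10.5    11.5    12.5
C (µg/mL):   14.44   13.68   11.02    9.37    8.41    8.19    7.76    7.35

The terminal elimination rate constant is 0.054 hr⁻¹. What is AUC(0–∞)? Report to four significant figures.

Trapezoidal AUC_0→12.5:
  [0→1]: (14.44+13.68)/2 × 1 = 14.06
  [1→5]: (13.68+11.02)/2 × 4 = 49.4
  [5→8]: (11.02+9.37)/2 × 3 = 30.585
  [8→10]: (9.37+8.41)/2 × 2 = 17.78
  [10→10.5]: (8.41+8.19)/2 × 0.5 = 4.15
  [10.5→11.5]: (8.19+7.76)/2 × 1 = 7.975
  [11.5→12.5]: (7.76+7.35)/2 × 1 = 7.555
  Sum = 131.505 µg/mL·hr
Extrapolated tail: C_last / k_e = 7.35 / 0.054 = 136.111
AUC_0→∞ = 131.505 + 136.111 = 267.616 µg/mL·hr

AUC = 267.6 µg/mL·hr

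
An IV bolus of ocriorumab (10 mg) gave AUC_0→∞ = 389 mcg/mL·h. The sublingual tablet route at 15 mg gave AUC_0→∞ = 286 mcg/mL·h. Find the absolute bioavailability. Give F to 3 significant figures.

F = (AUC_ev / D_ev) / (AUC_iv / D_iv)
  = (286/15) / (389/10)
  = 19.0667 / 38.9 = 0.4901

F = 0.490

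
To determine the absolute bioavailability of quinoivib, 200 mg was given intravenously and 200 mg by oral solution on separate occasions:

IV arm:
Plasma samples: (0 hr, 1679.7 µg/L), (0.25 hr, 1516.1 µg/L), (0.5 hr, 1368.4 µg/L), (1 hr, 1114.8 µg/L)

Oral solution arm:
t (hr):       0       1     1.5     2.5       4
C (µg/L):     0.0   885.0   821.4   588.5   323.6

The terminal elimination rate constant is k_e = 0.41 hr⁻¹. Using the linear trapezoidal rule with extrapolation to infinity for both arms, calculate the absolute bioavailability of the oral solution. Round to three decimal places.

Trapezoidal AUC_0→1 (IV):
  [0→0.25]: (1679.7+1516.1)/2 × 0.25 = 399.475
  [0.25→0.5]: (1516.1+1368.4)/2 × 0.25 = 360.5625
  [0.5→1]: (1368.4+1114.8)/2 × 0.5 = 620.8
  Sum = 1380.8375 µg/L·hr
IV tail: 1114.8/0.41 = 2719.024; AUC_iv,0→∞ = 1380.8375 + 2719.024 = 4099.8615 µg/L·hr
Trapezoidal AUC_0→4 (oral solution):
  [0→1]: (0.0+885.0)/2 × 1 = 442.5
  [1→1.5]: (885.0+821.4)/2 × 0.5 = 426.6
  [1.5→2.5]: (821.4+588.5)/2 × 1 = 704.95
  [2.5→4]: (588.5+323.6)/2 × 1.5 = 684.075
  Sum = 2258.125 µg/L·hr
oral solution tail: 323.6/0.41 = 789.268; AUC_ev,0→∞ = 2258.125 + 789.268 = 3047.393 µg/L·hr
F = (AUC_ev/D_ev)/(AUC_iv/D_iv) = (3047.393/200)/(4099.8615/200) = 15.236965/20.4993 = 0.7433

F = 0.743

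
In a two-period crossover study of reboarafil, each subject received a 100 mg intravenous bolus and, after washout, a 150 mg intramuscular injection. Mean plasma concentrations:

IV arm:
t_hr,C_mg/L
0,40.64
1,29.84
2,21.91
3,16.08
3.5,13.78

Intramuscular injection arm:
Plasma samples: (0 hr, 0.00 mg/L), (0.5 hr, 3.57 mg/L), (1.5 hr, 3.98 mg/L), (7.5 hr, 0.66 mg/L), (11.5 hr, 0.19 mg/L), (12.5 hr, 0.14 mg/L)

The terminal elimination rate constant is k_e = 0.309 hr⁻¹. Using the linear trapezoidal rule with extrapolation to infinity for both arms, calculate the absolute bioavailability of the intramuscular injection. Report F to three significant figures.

F = 0.105

Trapezoidal AUC_0→3.5 (IV):
  [0→1]: (40.64+29.84)/2 × 1 = 35.24
  [1→2]: (29.84+21.91)/2 × 1 = 25.875
  [2→3]: (21.91+16.08)/2 × 1 = 18.995
  [3→3.5]: (16.08+13.78)/2 × 0.5 = 7.465
  Sum = 87.575 mg/L·hr
IV tail: 13.78/0.309 = 44.595; AUC_iv,0→∞ = 87.575 + 44.595 = 132.17 mg/L·hr
Trapezoidal AUC_0→12.5 (intramuscular injection):
  [0→0.5]: (0.00+3.57)/2 × 0.5 = 0.8925
  [0.5→1.5]: (3.57+3.98)/2 × 1 = 3.775
  [1.5→7.5]: (3.98+0.66)/2 × 6 = 13.92
  [7.5→11.5]: (0.66+0.19)/2 × 4 = 1.7
  [11.5→12.5]: (0.19+0.14)/2 × 1 = 0.165
  Sum = 20.4525 mg/L·hr
intramuscular injection tail: 0.14/0.309 = 0.453; AUC_ev,0→∞ = 20.4525 + 0.453 = 20.9055 mg/L·hr
F = (AUC_ev/D_ev)/(AUC_iv/D_iv) = (20.9055/150)/(132.17/100) = 0.13937/1.3217 = 0.1054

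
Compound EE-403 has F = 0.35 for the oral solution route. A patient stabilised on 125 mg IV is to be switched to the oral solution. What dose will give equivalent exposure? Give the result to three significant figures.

D_oral = 357 mg

For equal systemic exposure: F × D_ev = D_iv
D_ev = D_iv / F = 125 / 0.35 = 357.143 mg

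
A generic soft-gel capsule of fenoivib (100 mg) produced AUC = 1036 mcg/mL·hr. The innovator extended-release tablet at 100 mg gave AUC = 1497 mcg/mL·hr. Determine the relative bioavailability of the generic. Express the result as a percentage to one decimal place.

F_rel = (AUC_test/D_test) / (AUC_ref/D_ref)
      = (1036/100) / (1497/100)
      = 10.36 / 14.97 = 0.6921 = 69.21%

F_rel = 69.2%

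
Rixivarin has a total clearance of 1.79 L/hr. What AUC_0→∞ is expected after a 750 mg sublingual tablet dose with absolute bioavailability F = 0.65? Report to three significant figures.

AUC_0→∞ = F × Dose / CL
        = 0.65 × 750 / 1.79 = 272.346 mg/L·hr

AUC = 272 mg/L·hr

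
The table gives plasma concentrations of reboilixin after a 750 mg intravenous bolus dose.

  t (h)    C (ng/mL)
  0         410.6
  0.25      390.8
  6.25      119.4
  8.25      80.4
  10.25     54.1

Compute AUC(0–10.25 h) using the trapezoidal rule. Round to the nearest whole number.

Trapezoidal AUC_0→10.25:
  [0→0.25]: (410.6+390.8)/2 × 0.25 = 100.175
  [0.25→6.25]: (390.8+119.4)/2 × 6 = 1530.6
  [6.25→8.25]: (119.4+80.4)/2 × 2 = 199.8
  [8.25→10.25]: (80.4+54.1)/2 × 2 = 134.5
  Sum = 1965.075 ng/mL·h

AUC = 1965 ng/mL·h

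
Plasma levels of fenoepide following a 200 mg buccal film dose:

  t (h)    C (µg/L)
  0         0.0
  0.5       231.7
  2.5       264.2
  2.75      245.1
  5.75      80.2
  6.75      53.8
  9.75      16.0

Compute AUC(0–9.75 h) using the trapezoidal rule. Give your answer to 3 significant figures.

Trapezoidal AUC_0→9.75:
  [0→0.5]: (0.0+231.7)/2 × 0.5 = 57.925
  [0.5→2.5]: (231.7+264.2)/2 × 2 = 495.9
  [2.5→2.75]: (264.2+245.1)/2 × 0.25 = 63.6625
  [2.75→5.75]: (245.1+80.2)/2 × 3 = 487.95
  [5.75→6.75]: (80.2+53.8)/2 × 1 = 67.0
  [6.75→9.75]: (53.8+16.0)/2 × 3 = 104.7
  Sum = 1277.1375 µg/L·h

AUC = 1280 µg/L·h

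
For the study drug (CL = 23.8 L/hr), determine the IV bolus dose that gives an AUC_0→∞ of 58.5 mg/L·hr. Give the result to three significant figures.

Dose_iv = CL × AUC_0→∞
     = 23.8 × 58.5 = 1392.3 mg

Dose = 1390 mg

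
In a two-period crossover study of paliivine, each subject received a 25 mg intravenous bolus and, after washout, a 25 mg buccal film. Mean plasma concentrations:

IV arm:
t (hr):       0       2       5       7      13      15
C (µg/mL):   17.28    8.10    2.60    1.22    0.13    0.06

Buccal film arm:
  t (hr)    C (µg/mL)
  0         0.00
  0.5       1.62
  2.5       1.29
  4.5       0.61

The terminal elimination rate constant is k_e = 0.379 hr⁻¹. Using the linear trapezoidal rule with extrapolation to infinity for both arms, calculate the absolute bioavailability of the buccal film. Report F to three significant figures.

F = 0.137

Trapezoidal AUC_0→15 (IV):
  [0→2]: (17.28+8.10)/2 × 2 = 25.38
  [2→5]: (8.10+2.60)/2 × 3 = 16.05
  [5→7]: (2.60+1.22)/2 × 2 = 3.82
  [7→13]: (1.22+0.13)/2 × 6 = 4.05
  [13→15]: (0.13+0.06)/2 × 2 = 0.19
  Sum = 49.49 µg/mL·hr
IV tail: 0.06/0.379 = 0.158; AUC_iv,0→∞ = 49.49 + 0.158 = 49.648 µg/mL·hr
Trapezoidal AUC_0→4.5 (buccal film):
  [0→0.5]: (0.00+1.62)/2 × 0.5 = 0.405
  [0.5→2.5]: (1.62+1.29)/2 × 2 = 2.91
  [2.5→4.5]: (1.29+0.61)/2 × 2 = 1.9
  Sum = 5.215 µg/mL·hr
buccal film tail: 0.61/0.379 = 1.609; AUC_ev,0→∞ = 5.215 + 1.609 = 6.824 µg/mL·hr
F = (AUC_ev/D_ev)/(AUC_iv/D_iv) = (6.824/25)/(49.648/25) = 0.27296/1.98592 = 0.1374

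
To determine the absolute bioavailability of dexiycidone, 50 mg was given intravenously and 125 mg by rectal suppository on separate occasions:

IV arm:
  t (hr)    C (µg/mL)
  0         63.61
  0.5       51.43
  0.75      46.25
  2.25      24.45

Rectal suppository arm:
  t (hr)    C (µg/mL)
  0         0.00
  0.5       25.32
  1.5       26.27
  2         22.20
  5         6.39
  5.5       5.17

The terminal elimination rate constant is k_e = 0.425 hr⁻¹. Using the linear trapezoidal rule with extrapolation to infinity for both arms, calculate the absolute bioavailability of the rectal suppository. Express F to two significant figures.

F = 0.27

Trapezoidal AUC_0→2.25 (IV):
  [0→0.5]: (63.61+51.43)/2 × 0.5 = 28.76
  [0.5→0.75]: (51.43+46.25)/2 × 0.25 = 12.21
  [0.75→2.25]: (46.25+24.45)/2 × 1.5 = 53.025
  Sum = 93.995 µg/mL·hr
IV tail: 24.45/0.425 = 57.529; AUC_iv,0→∞ = 93.995 + 57.529 = 151.524 µg/mL·hr
Trapezoidal AUC_0→5.5 (rectal suppository):
  [0→0.5]: (0.00+25.32)/2 × 0.5 = 6.33
  [0.5→1.5]: (25.32+26.27)/2 × 1 = 25.795
  [1.5→2]: (26.27+22.20)/2 × 0.5 = 12.1175
  [2→5]: (22.20+6.39)/2 × 3 = 42.885
  [5→5.5]: (6.39+5.17)/2 × 0.5 = 2.89
  Sum = 90.0175 µg/mL·hr
rectal suppository tail: 5.17/0.425 = 12.165; AUC_ev,0→∞ = 90.0175 + 12.165 = 102.1825 µg/mL·hr
F = (AUC_ev/D_ev)/(AUC_iv/D_iv) = (102.1825/125)/(151.524/50) = 0.81746/3.03048 = 0.2697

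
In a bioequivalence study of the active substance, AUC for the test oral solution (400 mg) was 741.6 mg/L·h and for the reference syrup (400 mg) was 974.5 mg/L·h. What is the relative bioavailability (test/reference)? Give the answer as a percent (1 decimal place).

F_rel = (AUC_test/D_test) / (AUC_ref/D_ref)
      = (741.6/400) / (974.5/400)
      = 1.854 / 2.43625 = 0.7610 = 76.10%

F_rel = 76.1%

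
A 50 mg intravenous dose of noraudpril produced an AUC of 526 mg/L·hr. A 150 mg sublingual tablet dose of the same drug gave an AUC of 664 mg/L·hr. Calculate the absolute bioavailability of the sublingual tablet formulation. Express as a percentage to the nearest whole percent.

F = (AUC_ev / D_ev) / (AUC_iv / D_iv)
  = (664/150) / (526/50)
  = 4.42667 / 10.52 = 0.4208
  = 42.08%

F = 42%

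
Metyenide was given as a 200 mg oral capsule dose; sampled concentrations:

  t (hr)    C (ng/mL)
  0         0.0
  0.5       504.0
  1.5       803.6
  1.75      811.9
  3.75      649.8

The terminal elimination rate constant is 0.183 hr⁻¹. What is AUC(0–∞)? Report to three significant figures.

Trapezoidal AUC_0→3.75:
  [0→0.5]: (0.0+504.0)/2 × 0.5 = 126.0
  [0.5→1.5]: (504.0+803.6)/2 × 1 = 653.8
  [1.5→1.75]: (803.6+811.9)/2 × 0.25 = 201.9375
  [1.75→3.75]: (811.9+649.8)/2 × 2 = 1461.7
  Sum = 2443.4375 ng/mL·hr
Extrapolated tail: C_last / k_e = 649.8 / 0.183 = 3550.820
AUC_0→∞ = 2443.4375 + 3550.820 = 5994.2575 ng/mL·hr

AUC = 5990 ng/mL·hr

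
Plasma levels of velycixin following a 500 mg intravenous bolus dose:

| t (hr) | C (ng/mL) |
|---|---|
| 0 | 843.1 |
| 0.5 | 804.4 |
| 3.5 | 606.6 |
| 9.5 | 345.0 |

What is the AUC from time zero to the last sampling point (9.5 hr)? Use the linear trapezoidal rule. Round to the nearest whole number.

AUC = 5383 ng/mL·hr

Trapezoidal AUC_0→9.5:
  [0→0.5]: (843.1+804.4)/2 × 0.5 = 411.875
  [0.5→3.5]: (804.4+606.6)/2 × 3 = 2116.5
  [3.5→9.5]: (606.6+345.0)/2 × 6 = 2854.8
  Sum = 5383.175 ng/mL·hr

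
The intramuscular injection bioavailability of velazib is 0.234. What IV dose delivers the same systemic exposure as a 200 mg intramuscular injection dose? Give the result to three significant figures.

D_iv = 46.8 mg

Systemic exposure from an extravascular dose = F × D_ev, so the equivalent IV dose is F × D_ev.
D_iv = F × D_ev = 0.234 × 200 = 46.8 mg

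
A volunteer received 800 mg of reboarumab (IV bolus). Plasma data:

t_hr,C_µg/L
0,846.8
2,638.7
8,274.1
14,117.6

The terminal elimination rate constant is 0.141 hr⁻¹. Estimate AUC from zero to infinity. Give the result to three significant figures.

AUC = 6230 µg/L·hr

Trapezoidal AUC_0→14:
  [0→2]: (846.8+638.7)/2 × 2 = 1485.5
  [2→8]: (638.7+274.1)/2 × 6 = 2738.4
  [8→14]: (274.1+117.6)/2 × 6 = 1175.1
  Sum = 5399.0 µg/L·hr
Extrapolated tail: C_last / k_e = 117.6 / 0.141 = 834.043
AUC_0→∞ = 5399.0 + 834.043 = 6233.043 µg/L·hr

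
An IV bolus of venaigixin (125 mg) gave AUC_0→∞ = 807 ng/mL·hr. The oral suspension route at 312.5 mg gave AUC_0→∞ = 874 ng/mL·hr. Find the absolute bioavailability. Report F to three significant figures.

F = 0.433

F = (AUC_ev / D_ev) / (AUC_iv / D_iv)
  = (874/312.5) / (807/125)
  = 2.7968 / 6.456 = 0.4332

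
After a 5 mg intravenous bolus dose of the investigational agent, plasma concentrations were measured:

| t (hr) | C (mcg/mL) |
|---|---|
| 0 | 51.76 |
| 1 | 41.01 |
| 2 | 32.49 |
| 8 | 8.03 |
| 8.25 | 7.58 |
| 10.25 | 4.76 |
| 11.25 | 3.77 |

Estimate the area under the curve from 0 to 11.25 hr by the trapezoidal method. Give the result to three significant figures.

AUC = 223 mcg/mL·hr

Trapezoidal AUC_0→11.25:
  [0→1]: (51.76+41.01)/2 × 1 = 46.385
  [1→2]: (41.01+32.49)/2 × 1 = 36.75
  [2→8]: (32.49+8.03)/2 × 6 = 121.56
  [8→8.25]: (8.03+7.58)/2 × 0.25 = 1.95125
  [8.25→10.25]: (7.58+4.76)/2 × 2 = 12.34
  [10.25→11.25]: (4.76+3.77)/2 × 1 = 4.265
  Sum = 223.25125 mcg/mL·hr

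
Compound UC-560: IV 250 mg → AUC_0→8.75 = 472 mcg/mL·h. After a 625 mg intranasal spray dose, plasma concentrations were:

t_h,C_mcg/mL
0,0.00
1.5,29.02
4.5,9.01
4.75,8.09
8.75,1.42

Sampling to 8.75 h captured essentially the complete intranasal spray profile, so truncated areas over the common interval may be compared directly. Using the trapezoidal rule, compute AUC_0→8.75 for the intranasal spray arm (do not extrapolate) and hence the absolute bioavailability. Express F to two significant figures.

F = 0.085

Trapezoidal AUC_0→8.75 (intranasal spray):
  [0→1.5]: (0.00+29.02)/2 × 1.5 = 21.765
  [1.5→4.5]: (29.02+9.01)/2 × 3 = 57.045
  [4.5→4.75]: (9.01+8.09)/2 × 0.25 = 2.1375
  [4.75→8.75]: (8.09+1.42)/2 × 4 = 19.02
  Sum = 99.9675 mcg/mL·h
F = (AUC_ev/D_ev)/(AUC_iv/D_iv) = (99.9675/625)/(472/250) = 0.159948/1.888 = 0.0847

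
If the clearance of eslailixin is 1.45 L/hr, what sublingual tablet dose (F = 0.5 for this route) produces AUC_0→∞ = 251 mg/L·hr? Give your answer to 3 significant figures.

Dose = CL × AUC_0→∞ / F
     = 1.45 × 251 / 0.5 = 727.9 mg

Dose = 728 mg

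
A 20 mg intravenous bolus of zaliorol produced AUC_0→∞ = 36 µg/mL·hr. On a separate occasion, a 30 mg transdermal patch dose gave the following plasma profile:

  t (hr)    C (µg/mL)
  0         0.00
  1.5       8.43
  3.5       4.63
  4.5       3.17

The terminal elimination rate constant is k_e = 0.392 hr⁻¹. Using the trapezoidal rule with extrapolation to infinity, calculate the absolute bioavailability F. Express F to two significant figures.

F = 0.58

Trapezoidal AUC_0→4.5 (transdermal patch):
  [0→1.5]: (0.00+8.43)/2 × 1.5 = 6.3225
  [1.5→3.5]: (8.43+4.63)/2 × 2 = 13.06
  [3.5→4.5]: (4.63+3.17)/2 × 1 = 3.9
  Sum = 23.2825 µg/mL·hr
Tail: C_last/k_e = 3.17/0.392 = 8.087
AUC_0→∞ (transdermal patch) = 23.2825 + 8.087 = 31.3695 µg/mL·hr
F = (AUC_ev/D_ev)/(AUC_iv/D_iv) = (31.3695/30)/(36/20) = 1.04565/1.8 = 0.5809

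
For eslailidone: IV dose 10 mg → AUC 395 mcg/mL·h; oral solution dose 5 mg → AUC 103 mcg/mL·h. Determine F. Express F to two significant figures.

F = (AUC_ev / D_ev) / (AUC_iv / D_iv)
  = (103/5) / (395/10)
  = 20.6 / 39.5 = 0.5215

F = 0.52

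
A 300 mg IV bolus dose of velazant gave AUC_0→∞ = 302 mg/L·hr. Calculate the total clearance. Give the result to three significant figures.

CL = Dose_iv / AUC_0→∞
   = 300 / 302 = 0.993377 L/hr

CL = 0.993 L/hr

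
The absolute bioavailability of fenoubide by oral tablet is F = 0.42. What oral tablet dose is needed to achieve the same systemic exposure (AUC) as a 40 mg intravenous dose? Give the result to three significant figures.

D_oral = 95.2 mg

For equal systemic exposure: F × D_ev = D_iv
D_ev = D_iv / F = 40 / 0.42 = 95.2381 mg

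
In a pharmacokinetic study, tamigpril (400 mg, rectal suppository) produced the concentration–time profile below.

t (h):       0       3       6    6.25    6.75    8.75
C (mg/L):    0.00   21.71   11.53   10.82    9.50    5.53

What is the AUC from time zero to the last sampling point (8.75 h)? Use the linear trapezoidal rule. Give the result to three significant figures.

AUC = 105 mg/L·h

Trapezoidal AUC_0→8.75:
  [0→3]: (0.00+21.71)/2 × 3 = 32.565
  [3→6]: (21.71+11.53)/2 × 3 = 49.86
  [6→6.25]: (11.53+10.82)/2 × 0.25 = 2.79375
  [6.25→6.75]: (10.82+9.50)/2 × 0.5 = 5.08
  [6.75→8.75]: (9.50+5.53)/2 × 2 = 15.03
  Sum = 105.32875 mg/L·h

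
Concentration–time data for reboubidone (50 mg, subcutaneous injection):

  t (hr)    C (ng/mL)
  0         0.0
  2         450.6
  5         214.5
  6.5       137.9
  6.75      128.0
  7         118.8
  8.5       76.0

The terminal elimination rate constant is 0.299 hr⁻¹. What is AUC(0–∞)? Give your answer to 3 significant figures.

AUC = 2180 ng/mL·hr

Trapezoidal AUC_0→8.5:
  [0→2]: (0.0+450.6)/2 × 2 = 450.6
  [2→5]: (450.6+214.5)/2 × 3 = 997.65
  [5→6.5]: (214.5+137.9)/2 × 1.5 = 264.3
  [6.5→6.75]: (137.9+128.0)/2 × 0.25 = 33.2375
  [6.75→7]: (128.0+118.8)/2 × 0.25 = 30.85
  [7→8.5]: (118.8+76.0)/2 × 1.5 = 146.1
  Sum = 1922.7375 ng/mL·hr
Extrapolated tail: C_last / k_e = 76.0 / 0.299 = 254.181
AUC_0→∞ = 1922.7375 + 254.181 = 2176.9185 ng/mL·hr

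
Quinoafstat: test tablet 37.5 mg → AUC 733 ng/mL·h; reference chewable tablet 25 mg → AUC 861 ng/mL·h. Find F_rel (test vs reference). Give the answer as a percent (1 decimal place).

F_rel = (AUC_test/D_test) / (AUC_ref/D_ref)
      = (733/37.5) / (861/25)
      = 19.5467 / 34.44 = 0.5676 = 56.76%

F_rel = 56.8%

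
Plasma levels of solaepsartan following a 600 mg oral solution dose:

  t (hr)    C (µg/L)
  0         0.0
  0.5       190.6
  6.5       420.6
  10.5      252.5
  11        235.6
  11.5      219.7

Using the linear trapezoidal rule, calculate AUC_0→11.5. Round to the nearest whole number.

AUC = 3463 µg/L·hr

Trapezoidal AUC_0→11.5:
  [0→0.5]: (0.0+190.6)/2 × 0.5 = 47.65
  [0.5→6.5]: (190.6+420.6)/2 × 6 = 1833.6
  [6.5→10.5]: (420.6+252.5)/2 × 4 = 1346.2
  [10.5→11]: (252.5+235.6)/2 × 0.5 = 122.025
  [11→11.5]: (235.6+219.7)/2 × 0.5 = 113.825
  Sum = 3463.3 µg/L·hr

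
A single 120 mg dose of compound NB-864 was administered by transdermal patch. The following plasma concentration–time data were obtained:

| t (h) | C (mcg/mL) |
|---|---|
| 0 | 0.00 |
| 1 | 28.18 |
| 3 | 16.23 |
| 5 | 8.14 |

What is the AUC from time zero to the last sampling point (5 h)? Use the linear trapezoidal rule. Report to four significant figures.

AUC = 82.87 mcg/mL·h

Trapezoidal AUC_0→5:
  [0→1]: (0.00+28.18)/2 × 1 = 14.09
  [1→3]: (28.18+16.23)/2 × 2 = 44.41
  [3→5]: (16.23+8.14)/2 × 2 = 24.37
  Sum = 82.87 mcg/mL·h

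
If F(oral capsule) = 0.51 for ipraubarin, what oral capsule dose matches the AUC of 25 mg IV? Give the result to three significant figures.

For equal systemic exposure: F × D_ev = D_iv
D_ev = D_iv / F = 25 / 0.51 = 49.0196 mg

D_oral = 49.0 mg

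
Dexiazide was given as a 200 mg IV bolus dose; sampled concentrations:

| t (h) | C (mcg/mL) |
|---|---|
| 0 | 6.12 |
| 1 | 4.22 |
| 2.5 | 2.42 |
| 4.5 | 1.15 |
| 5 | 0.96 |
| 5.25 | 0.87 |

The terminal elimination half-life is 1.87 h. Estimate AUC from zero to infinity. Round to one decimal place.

AUC = 16.8 mcg/mL·h

Trapezoidal AUC_0→5.25:
  [0→1]: (6.12+4.22)/2 × 1 = 5.17
  [1→2.5]: (4.22+2.42)/2 × 1.5 = 4.98
  [2.5→4.5]: (2.42+1.15)/2 × 2 = 3.57
  [4.5→5]: (1.15+0.96)/2 × 0.5 = 0.5275
  [5→5.25]: (0.96+0.87)/2 × 0.25 = 0.22875
  Sum = 14.47625 mcg/mL·h
k_e = ln2 / t½ = 0.693147 / 1.87 = 0.3707 h^-1
Extrapolated tail: C_last / k_e = 0.87 / 0.3707 = 2.347
AUC_0→∞ = 14.47625 + 2.347 = 16.82325 mcg/mL·h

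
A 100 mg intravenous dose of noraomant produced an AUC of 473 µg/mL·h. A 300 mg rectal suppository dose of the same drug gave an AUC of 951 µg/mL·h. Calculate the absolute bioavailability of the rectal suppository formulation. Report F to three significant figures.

F = 0.670

F = (AUC_ev / D_ev) / (AUC_iv / D_iv)
  = (951/300) / (473/100)
  = 3.17 / 4.73 = 0.6702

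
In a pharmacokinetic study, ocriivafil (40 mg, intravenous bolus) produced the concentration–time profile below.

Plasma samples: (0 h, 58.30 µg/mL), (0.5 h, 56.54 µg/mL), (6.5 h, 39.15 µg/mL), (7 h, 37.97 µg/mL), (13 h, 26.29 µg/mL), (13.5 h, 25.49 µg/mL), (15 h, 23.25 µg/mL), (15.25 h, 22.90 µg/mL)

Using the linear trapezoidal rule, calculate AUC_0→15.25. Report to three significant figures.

AUC = 583 µg/mL·h

Trapezoidal AUC_0→15.25:
  [0→0.5]: (58.30+56.54)/2 × 0.5 = 28.71
  [0.5→6.5]: (56.54+39.15)/2 × 6 = 287.07
  [6.5→7]: (39.15+37.97)/2 × 0.5 = 19.28
  [7→13]: (37.97+26.29)/2 × 6 = 192.78
  [13→13.5]: (26.29+25.49)/2 × 0.5 = 12.945
  [13.5→15]: (25.49+23.25)/2 × 1.5 = 36.555
  [15→15.25]: (23.25+22.90)/2 × 0.25 = 5.76875
  Sum = 583.10875 µg/mL·h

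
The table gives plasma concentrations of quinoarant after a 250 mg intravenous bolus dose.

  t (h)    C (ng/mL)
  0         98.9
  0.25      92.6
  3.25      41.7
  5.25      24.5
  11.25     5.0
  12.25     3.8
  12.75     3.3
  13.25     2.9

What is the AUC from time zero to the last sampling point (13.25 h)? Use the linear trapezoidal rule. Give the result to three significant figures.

Trapezoidal AUC_0→13.25:
  [0→0.25]: (98.9+92.6)/2 × 0.25 = 23.9375
  [0.25→3.25]: (92.6+41.7)/2 × 3 = 201.45
  [3.25→5.25]: (41.7+24.5)/2 × 2 = 66.2
  [5.25→11.25]: (24.5+5.0)/2 × 6 = 88.5
  [11.25→12.25]: (5.0+3.8)/2 × 1 = 4.4
  [12.25→12.75]: (3.8+3.3)/2 × 0.5 = 1.775
  [12.75→13.25]: (3.3+2.9)/2 × 0.5 = 1.55
  Sum = 387.8125 ng/mL·h

AUC = 388 ng/mL·h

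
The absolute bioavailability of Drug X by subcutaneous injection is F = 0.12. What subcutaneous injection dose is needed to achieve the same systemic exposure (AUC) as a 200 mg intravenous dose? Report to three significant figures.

For equal systemic exposure: F × D_ev = D_iv
D_ev = D_iv / F = 200 / 0.12 = 1666.67 mg

D_subcutaneous = 1670 mg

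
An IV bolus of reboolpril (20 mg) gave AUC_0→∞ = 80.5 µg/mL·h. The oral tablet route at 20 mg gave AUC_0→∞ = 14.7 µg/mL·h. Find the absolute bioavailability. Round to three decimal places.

F = 0.183

F = (AUC_ev / D_ev) / (AUC_iv / D_iv)
  = (14.7/20) / (80.5/20)
  = 0.735 / 4.025 = 0.1826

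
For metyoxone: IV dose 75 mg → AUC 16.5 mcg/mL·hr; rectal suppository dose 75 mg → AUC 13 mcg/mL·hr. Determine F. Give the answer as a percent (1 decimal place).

F = (AUC_ev / D_ev) / (AUC_iv / D_iv)
  = (13/75) / (16.5/75)
  = 0.173333 / 0.22 = 0.7879
  = 78.79%

F = 78.8%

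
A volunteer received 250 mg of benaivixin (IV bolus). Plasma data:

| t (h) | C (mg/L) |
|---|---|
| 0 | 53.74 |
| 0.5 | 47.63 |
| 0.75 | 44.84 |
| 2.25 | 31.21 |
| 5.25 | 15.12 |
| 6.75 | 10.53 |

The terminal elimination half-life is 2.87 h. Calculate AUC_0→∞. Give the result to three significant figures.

AUC = 226 mg/L·h

Trapezoidal AUC_0→6.75:
  [0→0.5]: (53.74+47.63)/2 × 0.5 = 25.3425
  [0.5→0.75]: (47.63+44.84)/2 × 0.25 = 11.55875
  [0.75→2.25]: (44.84+31.21)/2 × 1.5 = 57.0375
  [2.25→5.25]: (31.21+15.12)/2 × 3 = 69.495
  [5.25→6.75]: (15.12+10.53)/2 × 1.5 = 19.2375
  Sum = 182.67125 mg/L·h
k_e = ln2 / t½ = 0.693147 / 2.87 = 0.2415 h^-1
Extrapolated tail: C_last / k_e = 10.53 / 0.2415 = 43.602
AUC_0→∞ = 182.67125 + 43.602 = 226.27325 mg/L·h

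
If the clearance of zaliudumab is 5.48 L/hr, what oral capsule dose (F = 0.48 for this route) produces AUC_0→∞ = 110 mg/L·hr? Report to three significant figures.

Dose = 1260 mg

Dose = CL × AUC_0→∞ / F
     = 5.48 × 110 / 0.48 = 1255.83 mg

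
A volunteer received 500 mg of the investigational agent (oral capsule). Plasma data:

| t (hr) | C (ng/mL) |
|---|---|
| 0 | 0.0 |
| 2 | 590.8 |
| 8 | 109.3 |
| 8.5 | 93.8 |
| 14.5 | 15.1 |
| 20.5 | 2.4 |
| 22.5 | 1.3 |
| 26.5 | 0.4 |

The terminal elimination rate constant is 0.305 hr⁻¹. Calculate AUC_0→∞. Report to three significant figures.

AUC = 3130 ng/mL·hr

Trapezoidal AUC_0→26.5:
  [0→2]: (0.0+590.8)/2 × 2 = 590.8
  [2→8]: (590.8+109.3)/2 × 6 = 2100.3
  [8→8.5]: (109.3+93.8)/2 × 0.5 = 50.775
  [8.5→14.5]: (93.8+15.1)/2 × 6 = 326.7
  [14.5→20.5]: (15.1+2.4)/2 × 6 = 52.5
  [20.5→22.5]: (2.4+1.3)/2 × 2 = 3.7
  [22.5→26.5]: (1.3+0.4)/2 × 4 = 3.4
  Sum = 3128.175 ng/mL·hr
Extrapolated tail: C_last / k_e = 0.4 / 0.305 = 1.311
AUC_0→∞ = 3128.175 + 1.311 = 3129.486 ng/mL·hr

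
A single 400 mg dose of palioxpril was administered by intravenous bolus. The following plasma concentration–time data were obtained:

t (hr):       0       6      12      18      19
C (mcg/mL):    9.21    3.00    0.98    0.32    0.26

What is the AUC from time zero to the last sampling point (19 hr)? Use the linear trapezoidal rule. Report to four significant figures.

Trapezoidal AUC_0→19:
  [0→6]: (9.21+3.00)/2 × 6 = 36.63
  [6→12]: (3.00+0.98)/2 × 6 = 11.94
  [12→18]: (0.98+0.32)/2 × 6 = 3.9
  [18→19]: (0.32+0.26)/2 × 1 = 0.29
  Sum = 52.76 mcg/mL·hr

AUC = 52.76 mcg/mL·hr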